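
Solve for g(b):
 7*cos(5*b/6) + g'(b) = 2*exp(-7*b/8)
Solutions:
 g(b) = C1 - 42*sin(5*b/6)/5 - 16*exp(-7*b/8)/7


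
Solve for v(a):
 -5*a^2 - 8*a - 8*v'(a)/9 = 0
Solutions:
 v(a) = C1 - 15*a^3/8 - 9*a^2/2


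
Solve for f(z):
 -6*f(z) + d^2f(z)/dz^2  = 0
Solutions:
 f(z) = C1*exp(-sqrt(6)*z) + C2*exp(sqrt(6)*z)


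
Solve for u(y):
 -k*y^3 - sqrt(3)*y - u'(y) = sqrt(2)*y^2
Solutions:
 u(y) = C1 - k*y^4/4 - sqrt(2)*y^3/3 - sqrt(3)*y^2/2


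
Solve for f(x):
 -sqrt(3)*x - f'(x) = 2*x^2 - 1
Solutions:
 f(x) = C1 - 2*x^3/3 - sqrt(3)*x^2/2 + x


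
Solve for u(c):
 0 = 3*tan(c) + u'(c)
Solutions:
 u(c) = C1 + 3*log(cos(c))


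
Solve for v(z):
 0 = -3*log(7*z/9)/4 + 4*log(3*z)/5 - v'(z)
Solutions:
 v(z) = C1 + z*log(z)/20 - 3*z*log(7)/4 - z/20 + 23*z*log(3)/10


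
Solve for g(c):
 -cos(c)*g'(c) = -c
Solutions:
 g(c) = C1 + Integral(c/cos(c), c)


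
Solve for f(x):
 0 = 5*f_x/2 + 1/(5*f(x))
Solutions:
 f(x) = -sqrt(C1 - 4*x)/5
 f(x) = sqrt(C1 - 4*x)/5


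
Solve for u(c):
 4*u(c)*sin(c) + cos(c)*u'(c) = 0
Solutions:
 u(c) = C1*cos(c)^4


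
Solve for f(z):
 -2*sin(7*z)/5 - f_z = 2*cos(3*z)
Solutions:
 f(z) = C1 - 2*sin(3*z)/3 + 2*cos(7*z)/35


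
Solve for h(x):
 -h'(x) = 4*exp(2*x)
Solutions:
 h(x) = C1 - 2*exp(2*x)


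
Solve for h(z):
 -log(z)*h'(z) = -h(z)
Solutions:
 h(z) = C1*exp(li(z))


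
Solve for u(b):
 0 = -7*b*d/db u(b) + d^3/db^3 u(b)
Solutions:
 u(b) = C1 + Integral(C2*airyai(7^(1/3)*b) + C3*airybi(7^(1/3)*b), b)


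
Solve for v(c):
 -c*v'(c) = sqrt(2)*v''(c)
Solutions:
 v(c) = C1 + C2*erf(2^(1/4)*c/2)


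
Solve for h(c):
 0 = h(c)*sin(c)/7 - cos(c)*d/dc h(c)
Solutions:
 h(c) = C1/cos(c)^(1/7)


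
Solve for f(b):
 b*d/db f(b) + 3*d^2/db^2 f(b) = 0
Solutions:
 f(b) = C1 + C2*erf(sqrt(6)*b/6)


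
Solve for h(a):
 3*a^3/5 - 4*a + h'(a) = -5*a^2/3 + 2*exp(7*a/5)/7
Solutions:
 h(a) = C1 - 3*a^4/20 - 5*a^3/9 + 2*a^2 + 10*exp(7*a/5)/49


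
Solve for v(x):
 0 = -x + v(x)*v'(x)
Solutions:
 v(x) = -sqrt(C1 + x^2)
 v(x) = sqrt(C1 + x^2)


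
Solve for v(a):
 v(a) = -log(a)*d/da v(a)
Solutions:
 v(a) = C1*exp(-li(a))


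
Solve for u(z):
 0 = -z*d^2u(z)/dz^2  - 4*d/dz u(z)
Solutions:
 u(z) = C1 + C2/z^3


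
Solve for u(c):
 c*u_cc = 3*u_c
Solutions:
 u(c) = C1 + C2*c^4


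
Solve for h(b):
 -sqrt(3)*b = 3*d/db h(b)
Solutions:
 h(b) = C1 - sqrt(3)*b^2/6


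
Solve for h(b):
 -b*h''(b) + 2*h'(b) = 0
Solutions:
 h(b) = C1 + C2*b^3


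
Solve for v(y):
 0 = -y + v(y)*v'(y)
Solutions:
 v(y) = -sqrt(C1 + y^2)
 v(y) = sqrt(C1 + y^2)


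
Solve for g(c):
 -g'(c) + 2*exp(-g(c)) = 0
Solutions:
 g(c) = log(C1 + 2*c)


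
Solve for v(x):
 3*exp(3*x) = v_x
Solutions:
 v(x) = C1 + exp(3*x)


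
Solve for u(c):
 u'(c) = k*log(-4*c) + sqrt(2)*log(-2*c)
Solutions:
 u(c) = C1 + c*(k + sqrt(2))*log(-c) + c*(-k + 2*k*log(2) - sqrt(2) + sqrt(2)*log(2))


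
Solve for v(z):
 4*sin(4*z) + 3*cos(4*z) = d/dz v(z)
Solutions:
 v(z) = C1 + 3*sin(4*z)/4 - cos(4*z)


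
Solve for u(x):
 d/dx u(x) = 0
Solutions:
 u(x) = C1


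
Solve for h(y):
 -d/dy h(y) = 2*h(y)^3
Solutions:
 h(y) = -sqrt(2)*sqrt(-1/(C1 - 2*y))/2
 h(y) = sqrt(2)*sqrt(-1/(C1 - 2*y))/2


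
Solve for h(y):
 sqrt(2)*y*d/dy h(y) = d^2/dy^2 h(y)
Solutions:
 h(y) = C1 + C2*erfi(2^(3/4)*y/2)


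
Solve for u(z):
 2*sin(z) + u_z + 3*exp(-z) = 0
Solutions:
 u(z) = C1 + 2*cos(z) + 3*exp(-z)


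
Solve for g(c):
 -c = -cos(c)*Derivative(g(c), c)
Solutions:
 g(c) = C1 + Integral(c/cos(c), c)


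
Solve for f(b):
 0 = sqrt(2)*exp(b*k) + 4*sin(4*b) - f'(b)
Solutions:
 f(b) = C1 - cos(4*b) + sqrt(2)*exp(b*k)/k


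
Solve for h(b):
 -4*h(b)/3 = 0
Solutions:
 h(b) = 0


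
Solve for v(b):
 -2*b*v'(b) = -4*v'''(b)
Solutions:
 v(b) = C1 + Integral(C2*airyai(2^(2/3)*b/2) + C3*airybi(2^(2/3)*b/2), b)


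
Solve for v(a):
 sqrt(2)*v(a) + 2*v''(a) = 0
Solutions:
 v(a) = C1*sin(2^(3/4)*a/2) + C2*cos(2^(3/4)*a/2)


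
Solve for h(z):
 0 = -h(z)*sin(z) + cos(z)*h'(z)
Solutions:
 h(z) = C1/cos(z)


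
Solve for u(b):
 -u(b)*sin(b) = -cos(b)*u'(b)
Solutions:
 u(b) = C1/cos(b)


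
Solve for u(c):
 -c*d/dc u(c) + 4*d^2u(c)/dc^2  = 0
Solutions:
 u(c) = C1 + C2*erfi(sqrt(2)*c/4)


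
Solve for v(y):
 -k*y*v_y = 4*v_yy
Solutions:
 v(y) = Piecewise((-sqrt(2)*sqrt(pi)*C1*erf(sqrt(2)*sqrt(k)*y/4)/sqrt(k) - C2, (k > 0) | (k < 0)), (-C1*y - C2, True))


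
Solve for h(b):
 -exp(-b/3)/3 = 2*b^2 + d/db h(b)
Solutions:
 h(b) = C1 - 2*b^3/3 + exp(-b/3)


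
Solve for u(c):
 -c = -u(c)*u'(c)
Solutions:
 u(c) = -sqrt(C1 + c^2)
 u(c) = sqrt(C1 + c^2)


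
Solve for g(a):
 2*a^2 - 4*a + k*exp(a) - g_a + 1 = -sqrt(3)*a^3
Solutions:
 g(a) = C1 + sqrt(3)*a^4/4 + 2*a^3/3 - 2*a^2 + a + k*exp(a)


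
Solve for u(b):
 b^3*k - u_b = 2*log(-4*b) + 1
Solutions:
 u(b) = C1 + b^4*k/4 - 2*b*log(-b) + b*(1 - 4*log(2))


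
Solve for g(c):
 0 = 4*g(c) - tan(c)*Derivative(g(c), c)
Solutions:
 g(c) = C1*sin(c)^4


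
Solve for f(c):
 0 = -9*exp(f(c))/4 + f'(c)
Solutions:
 f(c) = log(-1/(C1 + 9*c)) + 2*log(2)


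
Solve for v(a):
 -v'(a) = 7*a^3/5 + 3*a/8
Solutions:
 v(a) = C1 - 7*a^4/20 - 3*a^2/16


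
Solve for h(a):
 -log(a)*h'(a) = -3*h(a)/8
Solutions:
 h(a) = C1*exp(3*li(a)/8)


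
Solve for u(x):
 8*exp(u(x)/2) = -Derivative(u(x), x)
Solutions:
 u(x) = 2*log(1/(C1 + 8*x)) + 2*log(2)


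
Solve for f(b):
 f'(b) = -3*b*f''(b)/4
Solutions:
 f(b) = C1 + C2/b^(1/3)


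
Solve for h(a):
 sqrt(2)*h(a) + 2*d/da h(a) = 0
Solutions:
 h(a) = C1*exp(-sqrt(2)*a/2)


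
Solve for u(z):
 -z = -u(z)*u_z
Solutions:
 u(z) = -sqrt(C1 + z^2)
 u(z) = sqrt(C1 + z^2)


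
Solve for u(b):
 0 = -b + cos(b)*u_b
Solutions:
 u(b) = C1 + Integral(b/cos(b), b)


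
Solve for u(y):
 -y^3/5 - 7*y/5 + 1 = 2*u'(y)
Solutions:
 u(y) = C1 - y^4/40 - 7*y^2/20 + y/2


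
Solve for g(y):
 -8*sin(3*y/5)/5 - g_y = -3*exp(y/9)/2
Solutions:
 g(y) = C1 + 27*exp(y/9)/2 + 8*cos(3*y/5)/3


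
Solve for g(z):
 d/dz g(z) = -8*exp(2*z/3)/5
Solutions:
 g(z) = C1 - 12*exp(2*z/3)/5


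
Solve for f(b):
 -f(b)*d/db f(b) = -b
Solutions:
 f(b) = -sqrt(C1 + b^2)
 f(b) = sqrt(C1 + b^2)


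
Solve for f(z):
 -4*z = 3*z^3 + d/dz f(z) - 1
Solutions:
 f(z) = C1 - 3*z^4/4 - 2*z^2 + z


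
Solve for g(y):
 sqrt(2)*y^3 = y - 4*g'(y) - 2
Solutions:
 g(y) = C1 - sqrt(2)*y^4/16 + y^2/8 - y/2


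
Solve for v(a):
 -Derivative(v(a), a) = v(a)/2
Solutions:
 v(a) = C1*exp(-a/2)


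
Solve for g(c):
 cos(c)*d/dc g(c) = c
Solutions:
 g(c) = C1 + Integral(c/cos(c), c)


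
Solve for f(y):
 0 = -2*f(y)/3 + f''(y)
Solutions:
 f(y) = C1*exp(-sqrt(6)*y/3) + C2*exp(sqrt(6)*y/3)


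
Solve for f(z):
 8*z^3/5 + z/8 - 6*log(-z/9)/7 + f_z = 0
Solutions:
 f(z) = C1 - 2*z^4/5 - z^2/16 + 6*z*log(-z)/7 + 6*z*(-2*log(3) - 1)/7


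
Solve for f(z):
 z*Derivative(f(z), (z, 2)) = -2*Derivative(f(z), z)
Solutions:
 f(z) = C1 + C2/z


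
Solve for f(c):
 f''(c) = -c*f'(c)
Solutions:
 f(c) = C1 + C2*erf(sqrt(2)*c/2)


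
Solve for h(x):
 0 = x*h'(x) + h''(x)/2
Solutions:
 h(x) = C1 + C2*erf(x)


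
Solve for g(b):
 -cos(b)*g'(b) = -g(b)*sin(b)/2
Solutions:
 g(b) = C1/sqrt(cos(b))


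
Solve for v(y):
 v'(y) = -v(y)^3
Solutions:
 v(y) = -sqrt(2)*sqrt(-1/(C1 - y))/2
 v(y) = sqrt(2)*sqrt(-1/(C1 - y))/2


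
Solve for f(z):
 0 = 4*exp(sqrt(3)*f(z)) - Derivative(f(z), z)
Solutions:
 f(z) = sqrt(3)*(2*log(-1/(C1 + 4*z)) - log(3))/6


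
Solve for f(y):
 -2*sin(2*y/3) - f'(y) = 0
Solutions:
 f(y) = C1 + 3*cos(2*y/3)


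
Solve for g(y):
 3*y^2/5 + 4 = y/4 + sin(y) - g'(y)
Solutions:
 g(y) = C1 - y^3/5 + y^2/8 - 4*y - cos(y)


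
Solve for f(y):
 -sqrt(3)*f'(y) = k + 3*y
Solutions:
 f(y) = C1 - sqrt(3)*k*y/3 - sqrt(3)*y^2/2


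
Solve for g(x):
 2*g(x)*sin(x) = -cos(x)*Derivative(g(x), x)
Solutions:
 g(x) = C1*cos(x)^2


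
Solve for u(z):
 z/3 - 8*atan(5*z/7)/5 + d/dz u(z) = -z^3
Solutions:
 u(z) = C1 - z^4/4 - z^2/6 + 8*z*atan(5*z/7)/5 - 28*log(25*z^2 + 49)/25


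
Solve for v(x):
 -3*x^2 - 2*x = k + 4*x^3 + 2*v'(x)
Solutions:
 v(x) = C1 - k*x/2 - x^4/2 - x^3/2 - x^2/2


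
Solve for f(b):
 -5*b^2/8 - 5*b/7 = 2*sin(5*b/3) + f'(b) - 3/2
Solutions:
 f(b) = C1 - 5*b^3/24 - 5*b^2/14 + 3*b/2 + 6*cos(5*b/3)/5


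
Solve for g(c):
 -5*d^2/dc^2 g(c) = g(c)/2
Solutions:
 g(c) = C1*sin(sqrt(10)*c/10) + C2*cos(sqrt(10)*c/10)


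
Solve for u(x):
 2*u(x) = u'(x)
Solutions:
 u(x) = C1*exp(2*x)


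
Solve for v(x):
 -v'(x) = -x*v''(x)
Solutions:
 v(x) = C1 + C2*x^2


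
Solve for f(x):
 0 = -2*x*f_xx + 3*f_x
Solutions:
 f(x) = C1 + C2*x^(5/2)


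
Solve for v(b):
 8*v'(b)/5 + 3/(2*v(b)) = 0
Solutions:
 v(b) = -sqrt(C1 - 30*b)/4
 v(b) = sqrt(C1 - 30*b)/4


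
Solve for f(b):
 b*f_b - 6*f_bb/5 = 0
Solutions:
 f(b) = C1 + C2*erfi(sqrt(15)*b/6)


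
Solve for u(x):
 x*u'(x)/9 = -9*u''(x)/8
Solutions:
 u(x) = C1 + C2*erf(2*x/9)


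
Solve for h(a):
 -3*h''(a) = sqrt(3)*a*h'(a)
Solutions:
 h(a) = C1 + C2*erf(sqrt(2)*3^(3/4)*a/6)


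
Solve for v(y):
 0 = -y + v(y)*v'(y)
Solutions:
 v(y) = -sqrt(C1 + y^2)
 v(y) = sqrt(C1 + y^2)


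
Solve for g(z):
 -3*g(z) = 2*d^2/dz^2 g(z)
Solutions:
 g(z) = C1*sin(sqrt(6)*z/2) + C2*cos(sqrt(6)*z/2)


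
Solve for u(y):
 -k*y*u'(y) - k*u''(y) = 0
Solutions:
 u(y) = C1 + C2*erf(sqrt(2)*y/2)


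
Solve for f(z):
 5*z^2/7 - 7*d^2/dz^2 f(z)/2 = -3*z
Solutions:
 f(z) = C1 + C2*z + 5*z^4/294 + z^3/7


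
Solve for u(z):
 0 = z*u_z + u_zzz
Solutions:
 u(z) = C1 + Integral(C2*airyai(-z) + C3*airybi(-z), z)


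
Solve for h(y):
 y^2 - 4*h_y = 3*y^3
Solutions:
 h(y) = C1 - 3*y^4/16 + y^3/12


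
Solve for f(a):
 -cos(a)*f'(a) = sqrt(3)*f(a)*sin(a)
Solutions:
 f(a) = C1*cos(a)^(sqrt(3))


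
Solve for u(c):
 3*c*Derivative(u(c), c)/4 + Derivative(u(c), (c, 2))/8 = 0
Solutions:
 u(c) = C1 + C2*erf(sqrt(3)*c)


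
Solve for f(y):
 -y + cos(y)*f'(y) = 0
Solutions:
 f(y) = C1 + Integral(y/cos(y), y)


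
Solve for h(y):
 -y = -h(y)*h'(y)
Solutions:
 h(y) = -sqrt(C1 + y^2)
 h(y) = sqrt(C1 + y^2)


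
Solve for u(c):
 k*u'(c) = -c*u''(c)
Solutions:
 u(c) = C1 + c^(1 - re(k))*(C2*sin(log(c)*Abs(im(k))) + C3*cos(log(c)*im(k)))


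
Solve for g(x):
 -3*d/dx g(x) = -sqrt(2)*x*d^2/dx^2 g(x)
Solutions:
 g(x) = C1 + C2*x^(1 + 3*sqrt(2)/2)


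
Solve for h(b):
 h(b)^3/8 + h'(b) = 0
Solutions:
 h(b) = -2*sqrt(-1/(C1 - b))
 h(b) = 2*sqrt(-1/(C1 - b))


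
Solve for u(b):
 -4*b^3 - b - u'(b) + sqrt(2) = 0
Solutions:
 u(b) = C1 - b^4 - b^2/2 + sqrt(2)*b


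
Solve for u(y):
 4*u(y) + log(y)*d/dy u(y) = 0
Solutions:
 u(y) = C1*exp(-4*li(y))


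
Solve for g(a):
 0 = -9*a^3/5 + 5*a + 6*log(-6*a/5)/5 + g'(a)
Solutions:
 g(a) = C1 + 9*a^4/20 - 5*a^2/2 - 6*a*log(-a)/5 + 6*a*(-log(6) + 1 + log(5))/5


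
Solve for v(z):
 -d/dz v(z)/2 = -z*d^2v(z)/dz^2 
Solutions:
 v(z) = C1 + C2*z^(3/2)


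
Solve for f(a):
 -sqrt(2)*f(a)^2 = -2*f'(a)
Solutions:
 f(a) = -2/(C1 + sqrt(2)*a)


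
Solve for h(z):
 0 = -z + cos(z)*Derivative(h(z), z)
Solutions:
 h(z) = C1 + Integral(z/cos(z), z)


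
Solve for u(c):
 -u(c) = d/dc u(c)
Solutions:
 u(c) = C1*exp(-c)


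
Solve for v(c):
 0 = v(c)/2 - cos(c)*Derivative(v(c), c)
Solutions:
 v(c) = C1*(sin(c) + 1)^(1/4)/(sin(c) - 1)^(1/4)


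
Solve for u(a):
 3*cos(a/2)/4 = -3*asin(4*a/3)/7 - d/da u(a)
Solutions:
 u(a) = C1 - 3*a*asin(4*a/3)/7 - 3*sqrt(9 - 16*a^2)/28 - 3*sin(a/2)/2


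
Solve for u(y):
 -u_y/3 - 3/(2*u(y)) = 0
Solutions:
 u(y) = -sqrt(C1 - 9*y)
 u(y) = sqrt(C1 - 9*y)


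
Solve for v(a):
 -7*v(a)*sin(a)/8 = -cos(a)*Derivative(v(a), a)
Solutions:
 v(a) = C1/cos(a)^(7/8)


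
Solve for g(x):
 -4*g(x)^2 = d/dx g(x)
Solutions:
 g(x) = 1/(C1 + 4*x)


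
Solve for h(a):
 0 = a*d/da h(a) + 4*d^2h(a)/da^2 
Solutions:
 h(a) = C1 + C2*erf(sqrt(2)*a/4)


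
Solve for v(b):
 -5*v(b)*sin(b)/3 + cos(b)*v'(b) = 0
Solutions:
 v(b) = C1/cos(b)^(5/3)


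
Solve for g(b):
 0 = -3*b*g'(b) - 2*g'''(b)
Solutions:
 g(b) = C1 + Integral(C2*airyai(-2^(2/3)*3^(1/3)*b/2) + C3*airybi(-2^(2/3)*3^(1/3)*b/2), b)


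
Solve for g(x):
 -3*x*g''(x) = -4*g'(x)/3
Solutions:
 g(x) = C1 + C2*x^(13/9)


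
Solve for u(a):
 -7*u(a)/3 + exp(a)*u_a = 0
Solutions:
 u(a) = C1*exp(-7*exp(-a)/3)


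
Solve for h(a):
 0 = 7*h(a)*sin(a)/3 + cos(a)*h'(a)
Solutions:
 h(a) = C1*cos(a)^(7/3)


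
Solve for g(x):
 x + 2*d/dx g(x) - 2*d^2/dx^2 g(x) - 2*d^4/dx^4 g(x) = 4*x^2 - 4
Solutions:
 g(x) = C1 + C2*exp(-x*(-2*18^(1/3)/(9 + sqrt(93))^(1/3) + 12^(1/3)*(9 + sqrt(93))^(1/3))/12)*sin(2^(1/3)*3^(1/6)*x*(6/(9 + sqrt(93))^(1/3) + 2^(1/3)*3^(2/3)*(9 + sqrt(93))^(1/3))/12) + C3*exp(-x*(-2*18^(1/3)/(9 + sqrt(93))^(1/3) + 12^(1/3)*(9 + sqrt(93))^(1/3))/12)*cos(2^(1/3)*3^(1/6)*x*(6/(9 + sqrt(93))^(1/3) + 2^(1/3)*3^(2/3)*(9 + sqrt(93))^(1/3))/12) + C4*exp(x*(-2*18^(1/3)/(9 + sqrt(93))^(1/3) + 12^(1/3)*(9 + sqrt(93))^(1/3))/6) + 2*x^3/3 + 7*x^2/4 + 3*x/2


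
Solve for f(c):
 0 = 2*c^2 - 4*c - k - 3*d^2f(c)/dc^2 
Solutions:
 f(c) = C1 + C2*c + c^4/18 - 2*c^3/9 - c^2*k/6


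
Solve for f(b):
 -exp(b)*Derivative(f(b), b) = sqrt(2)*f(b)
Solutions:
 f(b) = C1*exp(sqrt(2)*exp(-b))


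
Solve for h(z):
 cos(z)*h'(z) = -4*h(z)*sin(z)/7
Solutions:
 h(z) = C1*cos(z)^(4/7)


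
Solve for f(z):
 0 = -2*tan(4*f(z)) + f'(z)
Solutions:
 f(z) = -asin(C1*exp(8*z))/4 + pi/4
 f(z) = asin(C1*exp(8*z))/4


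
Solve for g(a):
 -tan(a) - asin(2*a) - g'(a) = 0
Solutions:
 g(a) = C1 - a*asin(2*a) - sqrt(1 - 4*a^2)/2 + log(cos(a))


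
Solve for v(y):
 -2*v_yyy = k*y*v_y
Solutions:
 v(y) = C1 + Integral(C2*airyai(2^(2/3)*y*(-k)^(1/3)/2) + C3*airybi(2^(2/3)*y*(-k)^(1/3)/2), y)


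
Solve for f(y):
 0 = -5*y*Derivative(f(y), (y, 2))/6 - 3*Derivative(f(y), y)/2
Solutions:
 f(y) = C1 + C2/y^(4/5)


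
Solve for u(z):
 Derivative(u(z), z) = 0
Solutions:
 u(z) = C1


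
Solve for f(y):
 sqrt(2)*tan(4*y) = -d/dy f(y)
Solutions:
 f(y) = C1 + sqrt(2)*log(cos(4*y))/4


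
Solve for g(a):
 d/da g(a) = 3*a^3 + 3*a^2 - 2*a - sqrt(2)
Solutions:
 g(a) = C1 + 3*a^4/4 + a^3 - a^2 - sqrt(2)*a


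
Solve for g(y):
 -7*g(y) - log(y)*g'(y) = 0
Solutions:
 g(y) = C1*exp(-7*li(y))


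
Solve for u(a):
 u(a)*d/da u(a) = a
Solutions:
 u(a) = -sqrt(C1 + a^2)
 u(a) = sqrt(C1 + a^2)


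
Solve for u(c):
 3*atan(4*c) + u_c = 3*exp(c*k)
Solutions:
 u(c) = C1 - 3*c*atan(4*c) + 3*Piecewise((exp(c*k)/k, Ne(k, 0)), (c, True)) + 3*log(16*c^2 + 1)/8


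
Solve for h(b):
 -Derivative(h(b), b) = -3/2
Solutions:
 h(b) = C1 + 3*b/2


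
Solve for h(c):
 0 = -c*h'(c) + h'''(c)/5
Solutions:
 h(c) = C1 + Integral(C2*airyai(5^(1/3)*c) + C3*airybi(5^(1/3)*c), c)


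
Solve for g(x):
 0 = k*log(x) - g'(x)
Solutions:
 g(x) = C1 + k*x*log(x) - k*x


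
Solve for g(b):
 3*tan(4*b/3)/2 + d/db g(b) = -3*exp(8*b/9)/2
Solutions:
 g(b) = C1 - 27*exp(8*b/9)/16 + 9*log(cos(4*b/3))/8


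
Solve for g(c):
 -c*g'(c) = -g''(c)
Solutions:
 g(c) = C1 + C2*erfi(sqrt(2)*c/2)


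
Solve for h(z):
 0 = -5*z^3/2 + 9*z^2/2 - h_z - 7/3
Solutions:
 h(z) = C1 - 5*z^4/8 + 3*z^3/2 - 7*z/3


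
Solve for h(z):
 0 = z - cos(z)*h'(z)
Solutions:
 h(z) = C1 + Integral(z/cos(z), z)


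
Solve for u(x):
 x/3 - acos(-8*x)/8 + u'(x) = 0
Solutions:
 u(x) = C1 - x^2/6 + x*acos(-8*x)/8 + sqrt(1 - 64*x^2)/64


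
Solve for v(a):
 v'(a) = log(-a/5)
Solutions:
 v(a) = C1 + a*log(-a) + a*(-log(5) - 1)


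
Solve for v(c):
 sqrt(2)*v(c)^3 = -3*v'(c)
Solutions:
 v(c) = -sqrt(6)*sqrt(-1/(C1 - sqrt(2)*c))/2
 v(c) = sqrt(6)*sqrt(-1/(C1 - sqrt(2)*c))/2


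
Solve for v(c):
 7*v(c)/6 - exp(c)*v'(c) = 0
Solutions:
 v(c) = C1*exp(-7*exp(-c)/6)


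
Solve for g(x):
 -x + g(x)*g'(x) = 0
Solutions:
 g(x) = -sqrt(C1 + x^2)
 g(x) = sqrt(C1 + x^2)


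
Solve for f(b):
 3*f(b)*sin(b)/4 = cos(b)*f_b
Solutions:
 f(b) = C1/cos(b)^(3/4)


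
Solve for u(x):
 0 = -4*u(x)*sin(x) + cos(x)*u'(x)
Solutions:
 u(x) = C1/cos(x)^4


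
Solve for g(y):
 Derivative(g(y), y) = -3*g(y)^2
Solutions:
 g(y) = 1/(C1 + 3*y)


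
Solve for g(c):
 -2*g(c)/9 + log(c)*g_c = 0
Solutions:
 g(c) = C1*exp(2*li(c)/9)


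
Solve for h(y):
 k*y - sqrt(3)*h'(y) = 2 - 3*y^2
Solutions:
 h(y) = C1 + sqrt(3)*k*y^2/6 + sqrt(3)*y^3/3 - 2*sqrt(3)*y/3


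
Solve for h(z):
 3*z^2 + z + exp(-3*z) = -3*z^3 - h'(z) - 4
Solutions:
 h(z) = C1 - 3*z^4/4 - z^3 - z^2/2 - 4*z + exp(-3*z)/3


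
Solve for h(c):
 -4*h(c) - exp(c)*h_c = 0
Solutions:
 h(c) = C1*exp(4*exp(-c))


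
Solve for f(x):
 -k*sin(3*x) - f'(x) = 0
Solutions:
 f(x) = C1 + k*cos(3*x)/3


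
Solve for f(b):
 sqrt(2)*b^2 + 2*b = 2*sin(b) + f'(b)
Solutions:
 f(b) = C1 + sqrt(2)*b^3/3 + b^2 + 2*cos(b)


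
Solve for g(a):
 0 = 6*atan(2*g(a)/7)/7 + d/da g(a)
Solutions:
 Integral(1/atan(2*_y/7), (_y, g(a))) = C1 - 6*a/7


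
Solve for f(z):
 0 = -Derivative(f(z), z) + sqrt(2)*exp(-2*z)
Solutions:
 f(z) = C1 - sqrt(2)*exp(-2*z)/2


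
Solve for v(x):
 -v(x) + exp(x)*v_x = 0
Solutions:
 v(x) = C1*exp(-exp(-x))


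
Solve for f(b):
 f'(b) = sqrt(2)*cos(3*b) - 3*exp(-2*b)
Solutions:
 f(b) = C1 + sqrt(2)*sin(3*b)/3 + 3*exp(-2*b)/2


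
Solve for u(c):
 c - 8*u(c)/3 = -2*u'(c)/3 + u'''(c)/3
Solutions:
 u(c) = C1*exp(6^(1/3)*c*(6^(1/3)/(sqrt(318) + 18)^(1/3) + (sqrt(318) + 18)^(1/3))/6)*sin(2^(1/3)*3^(1/6)*c*(-3^(2/3)*(sqrt(318) + 18)^(1/3) + 3*2^(1/3)/(sqrt(318) + 18)^(1/3))/6) + C2*exp(6^(1/3)*c*(6^(1/3)/(sqrt(318) + 18)^(1/3) + (sqrt(318) + 18)^(1/3))/6)*cos(2^(1/3)*3^(1/6)*c*(-3^(2/3)*(sqrt(318) + 18)^(1/3) + 3*2^(1/3)/(sqrt(318) + 18)^(1/3))/6) + C3*exp(-6^(1/3)*c*(6^(1/3)/(sqrt(318) + 18)^(1/3) + (sqrt(318) + 18)^(1/3))/3) + 3*c/8 + 3/32


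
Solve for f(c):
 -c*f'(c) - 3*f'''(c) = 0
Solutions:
 f(c) = C1 + Integral(C2*airyai(-3^(2/3)*c/3) + C3*airybi(-3^(2/3)*c/3), c)


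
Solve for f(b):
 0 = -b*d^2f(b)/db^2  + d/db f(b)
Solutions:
 f(b) = C1 + C2*b^2


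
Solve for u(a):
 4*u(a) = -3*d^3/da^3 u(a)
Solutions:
 u(a) = C3*exp(-6^(2/3)*a/3) + (C1*sin(2^(2/3)*3^(1/6)*a/2) + C2*cos(2^(2/3)*3^(1/6)*a/2))*exp(6^(2/3)*a/6)


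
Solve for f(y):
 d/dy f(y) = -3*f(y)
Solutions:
 f(y) = C1*exp(-3*y)


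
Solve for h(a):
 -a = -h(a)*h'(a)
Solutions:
 h(a) = -sqrt(C1 + a^2)
 h(a) = sqrt(C1 + a^2)


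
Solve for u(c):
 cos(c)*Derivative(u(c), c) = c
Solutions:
 u(c) = C1 + Integral(c/cos(c), c)


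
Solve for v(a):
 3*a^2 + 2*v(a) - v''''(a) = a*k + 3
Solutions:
 v(a) = C1*exp(-2^(1/4)*a) + C2*exp(2^(1/4)*a) + C3*sin(2^(1/4)*a) + C4*cos(2^(1/4)*a) - 3*a^2/2 + a*k/2 + 3/2


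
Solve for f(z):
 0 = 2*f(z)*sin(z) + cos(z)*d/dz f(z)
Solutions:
 f(z) = C1*cos(z)^2


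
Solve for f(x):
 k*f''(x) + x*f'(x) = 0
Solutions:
 f(x) = C1 + C2*sqrt(k)*erf(sqrt(2)*x*sqrt(1/k)/2)


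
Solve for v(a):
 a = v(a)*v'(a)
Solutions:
 v(a) = -sqrt(C1 + a^2)
 v(a) = sqrt(C1 + a^2)


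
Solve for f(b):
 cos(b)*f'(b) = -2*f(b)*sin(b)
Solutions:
 f(b) = C1*cos(b)^2


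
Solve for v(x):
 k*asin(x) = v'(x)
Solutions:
 v(x) = C1 + k*(x*asin(x) + sqrt(1 - x^2))


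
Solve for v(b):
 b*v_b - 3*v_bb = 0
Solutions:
 v(b) = C1 + C2*erfi(sqrt(6)*b/6)


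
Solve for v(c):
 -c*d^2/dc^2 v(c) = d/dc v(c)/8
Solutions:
 v(c) = C1 + C2*c^(7/8)


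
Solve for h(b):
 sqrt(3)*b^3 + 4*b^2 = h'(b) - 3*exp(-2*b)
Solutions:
 h(b) = C1 + sqrt(3)*b^4/4 + 4*b^3/3 - 3*exp(-2*b)/2


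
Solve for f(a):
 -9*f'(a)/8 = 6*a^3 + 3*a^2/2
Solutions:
 f(a) = C1 - 4*a^4/3 - 4*a^3/9


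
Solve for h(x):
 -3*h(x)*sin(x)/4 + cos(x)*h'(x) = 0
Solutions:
 h(x) = C1/cos(x)^(3/4)


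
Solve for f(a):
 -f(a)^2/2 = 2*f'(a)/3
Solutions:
 f(a) = 4/(C1 + 3*a)


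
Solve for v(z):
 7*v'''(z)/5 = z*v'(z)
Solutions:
 v(z) = C1 + Integral(C2*airyai(5^(1/3)*7^(2/3)*z/7) + C3*airybi(5^(1/3)*7^(2/3)*z/7), z)


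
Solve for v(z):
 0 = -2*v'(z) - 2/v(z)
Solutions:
 v(z) = -sqrt(C1 - 2*z)
 v(z) = sqrt(C1 - 2*z)


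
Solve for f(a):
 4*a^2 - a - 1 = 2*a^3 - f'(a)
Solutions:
 f(a) = C1 + a^4/2 - 4*a^3/3 + a^2/2 + a


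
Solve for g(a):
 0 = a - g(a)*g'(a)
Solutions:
 g(a) = -sqrt(C1 + a^2)
 g(a) = sqrt(C1 + a^2)


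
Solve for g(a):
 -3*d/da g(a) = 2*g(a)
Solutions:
 g(a) = C1*exp(-2*a/3)


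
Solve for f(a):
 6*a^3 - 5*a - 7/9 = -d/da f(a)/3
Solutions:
 f(a) = C1 - 9*a^4/2 + 15*a^2/2 + 7*a/3


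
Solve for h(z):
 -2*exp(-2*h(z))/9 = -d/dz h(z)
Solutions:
 h(z) = log(-sqrt(C1 + 4*z)) - log(3)
 h(z) = log(C1 + 4*z)/2 - log(3)


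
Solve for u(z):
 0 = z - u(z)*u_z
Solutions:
 u(z) = -sqrt(C1 + z^2)
 u(z) = sqrt(C1 + z^2)


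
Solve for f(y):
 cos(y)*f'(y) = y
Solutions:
 f(y) = C1 + Integral(y/cos(y), y)


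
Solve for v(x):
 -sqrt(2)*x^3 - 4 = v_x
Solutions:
 v(x) = C1 - sqrt(2)*x^4/4 - 4*x


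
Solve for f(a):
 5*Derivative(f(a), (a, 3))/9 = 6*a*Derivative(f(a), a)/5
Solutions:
 f(a) = C1 + Integral(C2*airyai(3*10^(1/3)*a/5) + C3*airybi(3*10^(1/3)*a/5), a)


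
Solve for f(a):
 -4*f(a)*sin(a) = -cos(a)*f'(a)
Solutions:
 f(a) = C1/cos(a)^4


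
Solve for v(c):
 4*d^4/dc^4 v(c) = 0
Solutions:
 v(c) = C1 + C2*c + C3*c^2 + C4*c^3


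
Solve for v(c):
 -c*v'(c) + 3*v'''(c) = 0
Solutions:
 v(c) = C1 + Integral(C2*airyai(3^(2/3)*c/3) + C3*airybi(3^(2/3)*c/3), c)


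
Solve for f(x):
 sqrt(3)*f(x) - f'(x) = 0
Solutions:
 f(x) = C1*exp(sqrt(3)*x)


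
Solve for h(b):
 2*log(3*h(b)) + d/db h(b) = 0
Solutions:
 Integral(1/(log(_y) + log(3)), (_y, h(b)))/2 = C1 - b


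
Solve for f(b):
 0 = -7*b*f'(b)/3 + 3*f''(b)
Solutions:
 f(b) = C1 + C2*erfi(sqrt(14)*b/6)


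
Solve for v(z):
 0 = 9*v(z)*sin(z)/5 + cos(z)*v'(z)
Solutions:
 v(z) = C1*cos(z)^(9/5)


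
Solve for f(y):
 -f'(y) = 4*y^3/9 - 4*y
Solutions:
 f(y) = C1 - y^4/9 + 2*y^2


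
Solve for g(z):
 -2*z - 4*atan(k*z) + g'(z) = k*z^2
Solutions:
 g(z) = C1 + k*z^3/3 + z^2 + 4*Piecewise((z*atan(k*z) - log(k^2*z^2 + 1)/(2*k), Ne(k, 0)), (0, True))


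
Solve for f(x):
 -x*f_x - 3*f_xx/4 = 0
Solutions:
 f(x) = C1 + C2*erf(sqrt(6)*x/3)


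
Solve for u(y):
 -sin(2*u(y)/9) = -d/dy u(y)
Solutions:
 -y + 9*log(cos(2*u(y)/9) - 1)/4 - 9*log(cos(2*u(y)/9) + 1)/4 = C1


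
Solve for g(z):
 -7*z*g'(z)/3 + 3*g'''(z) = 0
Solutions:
 g(z) = C1 + Integral(C2*airyai(21^(1/3)*z/3) + C3*airybi(21^(1/3)*z/3), z)


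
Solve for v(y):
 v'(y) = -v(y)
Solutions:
 v(y) = C1*exp(-y)


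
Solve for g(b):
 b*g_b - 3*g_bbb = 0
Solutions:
 g(b) = C1 + Integral(C2*airyai(3^(2/3)*b/3) + C3*airybi(3^(2/3)*b/3), b)


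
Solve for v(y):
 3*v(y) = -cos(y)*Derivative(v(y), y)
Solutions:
 v(y) = C1*(sin(y) - 1)^(3/2)/(sin(y) + 1)^(3/2)


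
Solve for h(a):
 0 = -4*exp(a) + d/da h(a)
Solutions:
 h(a) = C1 + 4*exp(a)


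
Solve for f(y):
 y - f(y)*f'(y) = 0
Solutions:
 f(y) = -sqrt(C1 + y^2)
 f(y) = sqrt(C1 + y^2)


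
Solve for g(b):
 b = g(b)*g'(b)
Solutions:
 g(b) = -sqrt(C1 + b^2)
 g(b) = sqrt(C1 + b^2)


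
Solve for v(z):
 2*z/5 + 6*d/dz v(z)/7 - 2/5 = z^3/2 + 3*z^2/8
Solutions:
 v(z) = C1 + 7*z^4/48 + 7*z^3/48 - 7*z^2/30 + 7*z/15


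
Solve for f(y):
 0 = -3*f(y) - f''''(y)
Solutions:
 f(y) = (C1*sin(sqrt(2)*3^(1/4)*y/2) + C2*cos(sqrt(2)*3^(1/4)*y/2))*exp(-sqrt(2)*3^(1/4)*y/2) + (C3*sin(sqrt(2)*3^(1/4)*y/2) + C4*cos(sqrt(2)*3^(1/4)*y/2))*exp(sqrt(2)*3^(1/4)*y/2)


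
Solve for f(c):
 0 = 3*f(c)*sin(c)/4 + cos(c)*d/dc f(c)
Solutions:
 f(c) = C1*cos(c)^(3/4)


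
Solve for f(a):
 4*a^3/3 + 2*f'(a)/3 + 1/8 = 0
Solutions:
 f(a) = C1 - a^4/2 - 3*a/16


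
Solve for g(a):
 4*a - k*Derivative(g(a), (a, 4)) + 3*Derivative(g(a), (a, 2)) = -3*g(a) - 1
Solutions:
 g(a) = C1*exp(-sqrt(2)*a*sqrt((-sqrt(3)*sqrt(4*k + 3) + 3)/k)/2) + C2*exp(sqrt(2)*a*sqrt((-sqrt(3)*sqrt(4*k + 3) + 3)/k)/2) + C3*exp(-sqrt(2)*a*sqrt((sqrt(3)*sqrt(4*k + 3) + 3)/k)/2) + C4*exp(sqrt(2)*a*sqrt((sqrt(3)*sqrt(4*k + 3) + 3)/k)/2) - 4*a/3 - 1/3


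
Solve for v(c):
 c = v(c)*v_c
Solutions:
 v(c) = -sqrt(C1 + c^2)
 v(c) = sqrt(C1 + c^2)


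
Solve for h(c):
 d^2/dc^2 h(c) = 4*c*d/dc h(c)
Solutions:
 h(c) = C1 + C2*erfi(sqrt(2)*c)


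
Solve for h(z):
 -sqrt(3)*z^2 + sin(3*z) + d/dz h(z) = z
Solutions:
 h(z) = C1 + sqrt(3)*z^3/3 + z^2/2 + cos(3*z)/3


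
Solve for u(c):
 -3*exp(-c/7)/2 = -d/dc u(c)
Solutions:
 u(c) = C1 - 21*exp(-c/7)/2


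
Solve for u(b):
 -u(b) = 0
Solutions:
 u(b) = 0


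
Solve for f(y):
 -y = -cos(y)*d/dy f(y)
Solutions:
 f(y) = C1 + Integral(y/cos(y), y)


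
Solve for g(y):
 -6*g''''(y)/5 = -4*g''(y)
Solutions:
 g(y) = C1 + C2*y + C3*exp(-sqrt(30)*y/3) + C4*exp(sqrt(30)*y/3)


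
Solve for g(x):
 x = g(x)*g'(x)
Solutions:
 g(x) = -sqrt(C1 + x^2)
 g(x) = sqrt(C1 + x^2)


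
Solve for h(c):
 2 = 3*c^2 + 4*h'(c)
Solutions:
 h(c) = C1 - c^3/4 + c/2


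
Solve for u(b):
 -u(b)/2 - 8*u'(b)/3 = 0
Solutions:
 u(b) = C1*exp(-3*b/16)


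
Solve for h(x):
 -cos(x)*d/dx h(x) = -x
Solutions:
 h(x) = C1 + Integral(x/cos(x), x)


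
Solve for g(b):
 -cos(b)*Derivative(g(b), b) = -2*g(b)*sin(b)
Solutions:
 g(b) = C1/cos(b)^2


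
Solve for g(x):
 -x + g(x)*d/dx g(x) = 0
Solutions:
 g(x) = -sqrt(C1 + x^2)
 g(x) = sqrt(C1 + x^2)


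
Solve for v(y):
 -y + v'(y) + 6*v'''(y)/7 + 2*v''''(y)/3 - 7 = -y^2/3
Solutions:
 v(y) = C1 + C2*exp(y*(-12 + 6*6^(2/3)/(7*sqrt(2905) + 379)^(1/3) + 6^(1/3)*(7*sqrt(2905) + 379)^(1/3))/28)*sin(2^(1/3)*3^(1/6)*y*(-3^(2/3)*(7*sqrt(2905) + 379)^(1/3) + 18*2^(1/3)/(7*sqrt(2905) + 379)^(1/3))/28) + C3*exp(y*(-12 + 6*6^(2/3)/(7*sqrt(2905) + 379)^(1/3) + 6^(1/3)*(7*sqrt(2905) + 379)^(1/3))/28)*cos(2^(1/3)*3^(1/6)*y*(-3^(2/3)*(7*sqrt(2905) + 379)^(1/3) + 18*2^(1/3)/(7*sqrt(2905) + 379)^(1/3))/28) + C4*exp(-y*(6*6^(2/3)/(7*sqrt(2905) + 379)^(1/3) + 6 + 6^(1/3)*(7*sqrt(2905) + 379)^(1/3))/14) - y^3/9 + y^2/2 + 53*y/7


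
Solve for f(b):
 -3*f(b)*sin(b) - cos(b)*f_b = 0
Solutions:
 f(b) = C1*cos(b)^3


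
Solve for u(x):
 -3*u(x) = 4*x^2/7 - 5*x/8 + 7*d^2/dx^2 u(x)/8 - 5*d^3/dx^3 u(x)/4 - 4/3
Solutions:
 u(x) = C1*exp(x*(-(180*sqrt(33086) + 32743)^(1/3) - 49/(180*sqrt(33086) + 32743)^(1/3) + 14)/60)*sin(sqrt(3)*x*(-(180*sqrt(33086) + 32743)^(1/3) + 49/(180*sqrt(33086) + 32743)^(1/3))/60) + C2*exp(x*(-(180*sqrt(33086) + 32743)^(1/3) - 49/(180*sqrt(33086) + 32743)^(1/3) + 14)/60)*cos(sqrt(3)*x*(-(180*sqrt(33086) + 32743)^(1/3) + 49/(180*sqrt(33086) + 32743)^(1/3))/60) + C3*exp(x*(49/(180*sqrt(33086) + 32743)^(1/3) + 7 + (180*sqrt(33086) + 32743)^(1/3))/30) - 4*x^2/21 + 5*x/24 + 5/9


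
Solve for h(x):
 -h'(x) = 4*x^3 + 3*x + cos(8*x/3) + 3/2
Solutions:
 h(x) = C1 - x^4 - 3*x^2/2 - 3*x/2 - 3*sin(8*x/3)/8


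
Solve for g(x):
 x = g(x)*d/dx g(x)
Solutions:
 g(x) = -sqrt(C1 + x^2)
 g(x) = sqrt(C1 + x^2)


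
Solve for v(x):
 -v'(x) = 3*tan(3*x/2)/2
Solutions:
 v(x) = C1 + log(cos(3*x/2))


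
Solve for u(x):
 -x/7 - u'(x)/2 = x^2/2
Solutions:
 u(x) = C1 - x^3/3 - x^2/7


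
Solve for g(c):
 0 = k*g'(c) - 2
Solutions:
 g(c) = C1 + 2*c/k


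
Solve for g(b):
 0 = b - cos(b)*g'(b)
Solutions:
 g(b) = C1 + Integral(b/cos(b), b)


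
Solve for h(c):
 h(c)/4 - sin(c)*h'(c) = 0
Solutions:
 h(c) = C1*(cos(c) - 1)^(1/8)/(cos(c) + 1)^(1/8)


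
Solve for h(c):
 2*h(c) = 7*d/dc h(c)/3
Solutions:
 h(c) = C1*exp(6*c/7)


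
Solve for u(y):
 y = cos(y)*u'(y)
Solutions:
 u(y) = C1 + Integral(y/cos(y), y)


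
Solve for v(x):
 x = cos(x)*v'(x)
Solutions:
 v(x) = C1 + Integral(x/cos(x), x)


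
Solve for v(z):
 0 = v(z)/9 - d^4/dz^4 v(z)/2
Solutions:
 v(z) = C1*exp(-2^(1/4)*sqrt(3)*z/3) + C2*exp(2^(1/4)*sqrt(3)*z/3) + C3*sin(2^(1/4)*sqrt(3)*z/3) + C4*cos(2^(1/4)*sqrt(3)*z/3)


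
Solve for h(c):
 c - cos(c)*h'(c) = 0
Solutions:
 h(c) = C1 + Integral(c/cos(c), c)


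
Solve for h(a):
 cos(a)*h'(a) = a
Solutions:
 h(a) = C1 + Integral(a/cos(a), a)


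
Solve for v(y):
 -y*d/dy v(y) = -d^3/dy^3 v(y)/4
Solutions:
 v(y) = C1 + Integral(C2*airyai(2^(2/3)*y) + C3*airybi(2^(2/3)*y), y)


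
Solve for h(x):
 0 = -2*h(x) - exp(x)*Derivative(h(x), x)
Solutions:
 h(x) = C1*exp(2*exp(-x))


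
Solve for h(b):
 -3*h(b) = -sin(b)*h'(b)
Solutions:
 h(b) = C1*(cos(b) - 1)^(3/2)/(cos(b) + 1)^(3/2)


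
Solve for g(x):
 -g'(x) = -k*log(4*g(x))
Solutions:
 Integral(1/(log(_y) + 2*log(2)), (_y, g(x))) = C1 + k*x


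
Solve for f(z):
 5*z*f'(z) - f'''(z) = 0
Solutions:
 f(z) = C1 + Integral(C2*airyai(5^(1/3)*z) + C3*airybi(5^(1/3)*z), z)


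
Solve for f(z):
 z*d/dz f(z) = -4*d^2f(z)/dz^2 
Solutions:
 f(z) = C1 + C2*erf(sqrt(2)*z/4)


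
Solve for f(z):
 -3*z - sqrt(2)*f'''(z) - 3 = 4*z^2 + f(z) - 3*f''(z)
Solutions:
 f(z) = -4*z^2 - 3*z + (C1 + C2/sqrt(exp(sqrt(6)*z)) + C3*sqrt(exp(sqrt(6)*z)))*exp(sqrt(2)*z/2) - 27


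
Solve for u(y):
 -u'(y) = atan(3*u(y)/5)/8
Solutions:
 Integral(1/atan(3*_y/5), (_y, u(y))) = C1 - y/8


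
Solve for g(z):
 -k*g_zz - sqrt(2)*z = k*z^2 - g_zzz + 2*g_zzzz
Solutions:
 g(z) = C1 + C2*z + C3*exp(z*(1 - sqrt(1 - 8*k))/4) + C4*exp(z*(sqrt(1 - 8*k) + 1)/4) - z^4/12 + z^3*(-2 - sqrt(2))/(6*k) + z^2*(2 - 1/k - sqrt(2)/(2*k))/k


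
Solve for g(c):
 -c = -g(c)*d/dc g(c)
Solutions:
 g(c) = -sqrt(C1 + c^2)
 g(c) = sqrt(C1 + c^2)


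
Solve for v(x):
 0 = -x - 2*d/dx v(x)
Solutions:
 v(x) = C1 - x^2/4


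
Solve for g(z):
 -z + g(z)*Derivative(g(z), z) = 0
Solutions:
 g(z) = -sqrt(C1 + z^2)
 g(z) = sqrt(C1 + z^2)


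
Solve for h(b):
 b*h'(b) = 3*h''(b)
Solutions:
 h(b) = C1 + C2*erfi(sqrt(6)*b/6)


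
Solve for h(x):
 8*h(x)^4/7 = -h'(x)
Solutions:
 h(x) = 7^(1/3)*(1/(C1 + 24*x))^(1/3)
 h(x) = 7^(1/3)*(-3^(2/3) - 3*3^(1/6)*I)*(1/(C1 + 8*x))^(1/3)/6
 h(x) = 7^(1/3)*(-3^(2/3) + 3*3^(1/6)*I)*(1/(C1 + 8*x))^(1/3)/6


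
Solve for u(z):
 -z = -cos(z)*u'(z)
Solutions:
 u(z) = C1 + Integral(z/cos(z), z)


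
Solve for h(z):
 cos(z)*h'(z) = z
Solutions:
 h(z) = C1 + Integral(z/cos(z), z)


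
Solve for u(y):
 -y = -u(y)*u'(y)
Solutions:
 u(y) = -sqrt(C1 + y^2)
 u(y) = sqrt(C1 + y^2)


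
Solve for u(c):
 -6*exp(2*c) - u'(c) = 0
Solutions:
 u(c) = C1 - 3*exp(2*c)


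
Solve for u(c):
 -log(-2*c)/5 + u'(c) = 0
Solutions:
 u(c) = C1 + c*log(-c)/5 + c*(-1 + log(2))/5


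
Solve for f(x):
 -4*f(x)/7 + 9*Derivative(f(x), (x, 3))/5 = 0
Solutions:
 f(x) = C3*exp(2940^(1/3)*x/21) + (C1*sin(3^(5/6)*980^(1/3)*x/42) + C2*cos(3^(5/6)*980^(1/3)*x/42))*exp(-2940^(1/3)*x/42)


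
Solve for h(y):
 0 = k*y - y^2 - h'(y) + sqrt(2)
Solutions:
 h(y) = C1 + k*y^2/2 - y^3/3 + sqrt(2)*y


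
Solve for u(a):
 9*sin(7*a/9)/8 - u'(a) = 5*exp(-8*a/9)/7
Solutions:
 u(a) = C1 - 81*cos(7*a/9)/56 + 45*exp(-8*a/9)/56


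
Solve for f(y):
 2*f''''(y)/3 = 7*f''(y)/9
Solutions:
 f(y) = C1 + C2*y + C3*exp(-sqrt(42)*y/6) + C4*exp(sqrt(42)*y/6)


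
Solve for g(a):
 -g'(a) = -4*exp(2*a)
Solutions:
 g(a) = C1 + 2*exp(2*a)


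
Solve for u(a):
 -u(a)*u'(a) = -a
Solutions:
 u(a) = -sqrt(C1 + a^2)
 u(a) = sqrt(C1 + a^2)


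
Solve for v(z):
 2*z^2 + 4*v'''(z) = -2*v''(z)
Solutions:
 v(z) = C1 + C2*z + C3*exp(-z/2) - z^4/12 + 2*z^3/3 - 4*z^2


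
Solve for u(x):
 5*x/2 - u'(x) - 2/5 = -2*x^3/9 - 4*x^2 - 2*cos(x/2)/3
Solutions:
 u(x) = C1 + x^4/18 + 4*x^3/3 + 5*x^2/4 - 2*x/5 + 4*sin(x/2)/3


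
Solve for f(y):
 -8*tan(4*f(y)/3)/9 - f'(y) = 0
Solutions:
 f(y) = -3*asin(C1*exp(-32*y/27))/4 + 3*pi/4
 f(y) = 3*asin(C1*exp(-32*y/27))/4


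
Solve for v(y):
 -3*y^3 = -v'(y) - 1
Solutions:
 v(y) = C1 + 3*y^4/4 - y


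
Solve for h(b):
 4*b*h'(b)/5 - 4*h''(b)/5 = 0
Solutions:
 h(b) = C1 + C2*erfi(sqrt(2)*b/2)


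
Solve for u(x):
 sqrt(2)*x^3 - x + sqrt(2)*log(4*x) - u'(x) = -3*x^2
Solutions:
 u(x) = C1 + sqrt(2)*x^4/4 + x^3 - x^2/2 + sqrt(2)*x*log(x) - sqrt(2)*x + 2*sqrt(2)*x*log(2)


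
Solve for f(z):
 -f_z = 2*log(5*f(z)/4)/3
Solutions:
 -3*Integral(1/(-log(_y) - log(5) + 2*log(2)), (_y, f(z)))/2 = C1 - z


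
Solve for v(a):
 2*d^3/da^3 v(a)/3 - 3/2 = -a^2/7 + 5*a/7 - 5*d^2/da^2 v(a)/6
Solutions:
 v(a) = C1 + C2*a + C3*exp(-5*a/4) - a^4/70 + 33*a^3/175 + 783*a^2/1750


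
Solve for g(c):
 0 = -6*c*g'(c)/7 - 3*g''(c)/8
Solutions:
 g(c) = C1 + C2*erf(2*sqrt(14)*c/7)


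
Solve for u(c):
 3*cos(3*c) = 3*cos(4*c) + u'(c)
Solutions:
 u(c) = C1 + sin(3*c) - 3*sin(4*c)/4


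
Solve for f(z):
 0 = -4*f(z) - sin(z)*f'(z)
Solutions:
 f(z) = C1*(cos(z)^2 + 2*cos(z) + 1)/(cos(z)^2 - 2*cos(z) + 1)


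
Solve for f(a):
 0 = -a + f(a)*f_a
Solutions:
 f(a) = -sqrt(C1 + a^2)
 f(a) = sqrt(C1 + a^2)


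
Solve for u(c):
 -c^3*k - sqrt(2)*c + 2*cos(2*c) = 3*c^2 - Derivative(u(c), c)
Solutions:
 u(c) = C1 + c^4*k/4 + c^3 + sqrt(2)*c^2/2 - sin(2*c)


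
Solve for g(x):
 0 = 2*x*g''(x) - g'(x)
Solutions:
 g(x) = C1 + C2*x^(3/2)


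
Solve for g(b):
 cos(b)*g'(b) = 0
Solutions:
 g(b) = C1


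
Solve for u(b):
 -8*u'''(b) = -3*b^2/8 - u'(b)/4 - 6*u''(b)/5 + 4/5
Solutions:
 u(b) = C1 + C2*exp(b*(3 - sqrt(59))/40) + C3*exp(b*(3 + sqrt(59))/40) - b^3/2 + 36*b^2/5 - 4048*b/25


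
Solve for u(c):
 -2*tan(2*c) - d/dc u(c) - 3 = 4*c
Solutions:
 u(c) = C1 - 2*c^2 - 3*c + log(cos(2*c))


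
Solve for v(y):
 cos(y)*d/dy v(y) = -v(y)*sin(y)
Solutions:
 v(y) = C1*cos(y)


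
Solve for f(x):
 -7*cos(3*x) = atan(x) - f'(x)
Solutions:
 f(x) = C1 + x*atan(x) - log(x^2 + 1)/2 + 7*sin(3*x)/3


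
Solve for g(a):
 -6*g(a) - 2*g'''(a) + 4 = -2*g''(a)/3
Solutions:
 g(a) = C1*exp(a*(2*2^(1/3)/(27*sqrt(6549) + 2185)^(1/3) + 4 + 2^(2/3)*(27*sqrt(6549) + 2185)^(1/3))/36)*sin(2^(1/3)*sqrt(3)*a*(-2^(1/3)*(27*sqrt(6549) + 2185)^(1/3) + 2/(27*sqrt(6549) + 2185)^(1/3))/36) + C2*exp(a*(2*2^(1/3)/(27*sqrt(6549) + 2185)^(1/3) + 4 + 2^(2/3)*(27*sqrt(6549) + 2185)^(1/3))/36)*cos(2^(1/3)*sqrt(3)*a*(-2^(1/3)*(27*sqrt(6549) + 2185)^(1/3) + 2/(27*sqrt(6549) + 2185)^(1/3))/36) + C3*exp(a*(-2^(2/3)*(27*sqrt(6549) + 2185)^(1/3) - 2*2^(1/3)/(27*sqrt(6549) + 2185)^(1/3) + 2)/18) + 2/3


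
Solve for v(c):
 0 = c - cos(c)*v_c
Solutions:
 v(c) = C1 + Integral(c/cos(c), c)


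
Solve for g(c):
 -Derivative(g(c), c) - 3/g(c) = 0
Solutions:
 g(c) = -sqrt(C1 - 6*c)
 g(c) = sqrt(C1 - 6*c)


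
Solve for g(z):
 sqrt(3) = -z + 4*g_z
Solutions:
 g(z) = C1 + z^2/8 + sqrt(3)*z/4


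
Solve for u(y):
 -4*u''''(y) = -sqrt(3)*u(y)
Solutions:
 u(y) = C1*exp(-sqrt(2)*3^(1/8)*y/2) + C2*exp(sqrt(2)*3^(1/8)*y/2) + C3*sin(sqrt(2)*3^(1/8)*y/2) + C4*cos(sqrt(2)*3^(1/8)*y/2)


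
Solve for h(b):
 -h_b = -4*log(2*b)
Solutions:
 h(b) = C1 + 4*b*log(b) - 4*b + b*log(16)


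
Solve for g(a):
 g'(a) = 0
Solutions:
 g(a) = C1


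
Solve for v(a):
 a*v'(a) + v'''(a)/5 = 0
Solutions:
 v(a) = C1 + Integral(C2*airyai(-5^(1/3)*a) + C3*airybi(-5^(1/3)*a), a)


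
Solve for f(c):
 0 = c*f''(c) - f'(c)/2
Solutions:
 f(c) = C1 + C2*c^(3/2)


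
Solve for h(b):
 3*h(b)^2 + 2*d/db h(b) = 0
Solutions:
 h(b) = 2/(C1 + 3*b)


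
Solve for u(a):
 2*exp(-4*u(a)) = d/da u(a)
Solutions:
 u(a) = log(-I*(C1 + 8*a)^(1/4))
 u(a) = log(I*(C1 + 8*a)^(1/4))
 u(a) = log(-(C1 + 8*a)^(1/4))
 u(a) = log(C1 + 8*a)/4


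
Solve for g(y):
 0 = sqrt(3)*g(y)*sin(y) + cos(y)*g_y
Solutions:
 g(y) = C1*cos(y)^(sqrt(3))


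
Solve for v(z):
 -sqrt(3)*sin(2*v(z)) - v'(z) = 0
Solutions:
 v(z) = pi - acos((-C1 - exp(4*sqrt(3)*z))/(C1 - exp(4*sqrt(3)*z)))/2
 v(z) = acos((-C1 - exp(4*sqrt(3)*z))/(C1 - exp(4*sqrt(3)*z)))/2


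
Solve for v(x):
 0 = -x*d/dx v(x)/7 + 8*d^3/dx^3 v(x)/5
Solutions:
 v(x) = C1 + Integral(C2*airyai(5^(1/3)*7^(2/3)*x/14) + C3*airybi(5^(1/3)*7^(2/3)*x/14), x)


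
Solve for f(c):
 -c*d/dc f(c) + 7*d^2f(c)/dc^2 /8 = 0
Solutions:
 f(c) = C1 + C2*erfi(2*sqrt(7)*c/7)


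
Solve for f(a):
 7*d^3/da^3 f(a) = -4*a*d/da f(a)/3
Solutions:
 f(a) = C1 + Integral(C2*airyai(-42^(2/3)*a/21) + C3*airybi(-42^(2/3)*a/21), a)


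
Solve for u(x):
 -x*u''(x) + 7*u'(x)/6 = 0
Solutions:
 u(x) = C1 + C2*x^(13/6)


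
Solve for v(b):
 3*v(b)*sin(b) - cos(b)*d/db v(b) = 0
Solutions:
 v(b) = C1/cos(b)^3


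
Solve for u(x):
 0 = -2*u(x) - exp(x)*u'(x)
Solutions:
 u(x) = C1*exp(2*exp(-x))


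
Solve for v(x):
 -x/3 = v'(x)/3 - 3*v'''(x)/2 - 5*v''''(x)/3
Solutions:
 v(x) = C1 + C2*exp(-x*(9/(10*sqrt(46) + 73)^(1/3) + (10*sqrt(46) + 73)^(1/3) + 6)/20)*sin(sqrt(3)*x*(-(10*sqrt(46) + 73)^(1/3) + 9/(10*sqrt(46) + 73)^(1/3))/20) + C3*exp(-x*(9/(10*sqrt(46) + 73)^(1/3) + (10*sqrt(46) + 73)^(1/3) + 6)/20)*cos(sqrt(3)*x*(-(10*sqrt(46) + 73)^(1/3) + 9/(10*sqrt(46) + 73)^(1/3))/20) + C4*exp(x*(-3 + 9/(10*sqrt(46) + 73)^(1/3) + (10*sqrt(46) + 73)^(1/3))/10) - x^2/2


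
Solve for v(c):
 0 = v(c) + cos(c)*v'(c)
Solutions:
 v(c) = C1*sqrt(sin(c) - 1)/sqrt(sin(c) + 1)


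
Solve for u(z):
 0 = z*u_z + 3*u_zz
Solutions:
 u(z) = C1 + C2*erf(sqrt(6)*z/6)


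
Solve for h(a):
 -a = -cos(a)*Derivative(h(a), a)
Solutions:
 h(a) = C1 + Integral(a/cos(a), a)


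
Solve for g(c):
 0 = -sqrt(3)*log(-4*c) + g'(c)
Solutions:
 g(c) = C1 + sqrt(3)*c*log(-c) + sqrt(3)*c*(-1 + 2*log(2))


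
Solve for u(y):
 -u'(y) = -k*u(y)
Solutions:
 u(y) = C1*exp(k*y)


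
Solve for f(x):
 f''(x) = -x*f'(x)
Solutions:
 f(x) = C1 + C2*erf(sqrt(2)*x/2)


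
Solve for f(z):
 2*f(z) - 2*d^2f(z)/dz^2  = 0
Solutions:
 f(z) = C1*exp(-z) + C2*exp(z)


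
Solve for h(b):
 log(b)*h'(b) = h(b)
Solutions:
 h(b) = C1*exp(li(b))


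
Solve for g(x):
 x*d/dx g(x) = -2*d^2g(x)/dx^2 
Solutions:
 g(x) = C1 + C2*erf(x/2)


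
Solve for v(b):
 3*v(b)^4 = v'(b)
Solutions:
 v(b) = (-1/(C1 + 9*b))^(1/3)
 v(b) = (-1/(C1 + 3*b))^(1/3)*(-3^(2/3) - 3*3^(1/6)*I)/6
 v(b) = (-1/(C1 + 3*b))^(1/3)*(-3^(2/3) + 3*3^(1/6)*I)/6


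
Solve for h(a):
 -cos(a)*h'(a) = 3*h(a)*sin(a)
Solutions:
 h(a) = C1*cos(a)^3


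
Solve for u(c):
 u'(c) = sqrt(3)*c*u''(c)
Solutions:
 u(c) = C1 + C2*c^(sqrt(3)/3 + 1)


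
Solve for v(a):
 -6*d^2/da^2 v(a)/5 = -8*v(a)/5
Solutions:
 v(a) = C1*exp(-2*sqrt(3)*a/3) + C2*exp(2*sqrt(3)*a/3)


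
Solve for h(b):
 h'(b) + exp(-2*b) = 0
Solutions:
 h(b) = C1 + exp(-2*b)/2


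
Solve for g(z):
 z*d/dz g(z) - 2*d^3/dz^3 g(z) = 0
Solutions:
 g(z) = C1 + Integral(C2*airyai(2^(2/3)*z/2) + C3*airybi(2^(2/3)*z/2), z)


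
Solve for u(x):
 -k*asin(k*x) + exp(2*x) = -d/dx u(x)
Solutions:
 u(x) = C1 + k*Piecewise((x*asin(k*x) + sqrt(-k^2*x^2 + 1)/k, Ne(k, 0)), (0, True)) - exp(2*x)/2


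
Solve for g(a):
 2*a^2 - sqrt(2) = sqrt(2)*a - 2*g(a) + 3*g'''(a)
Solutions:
 g(a) = C3*exp(2^(1/3)*3^(2/3)*a/3) - a^2 + sqrt(2)*a/2 + (C1*sin(2^(1/3)*3^(1/6)*a/2) + C2*cos(2^(1/3)*3^(1/6)*a/2))*exp(-2^(1/3)*3^(2/3)*a/6) + sqrt(2)/2
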